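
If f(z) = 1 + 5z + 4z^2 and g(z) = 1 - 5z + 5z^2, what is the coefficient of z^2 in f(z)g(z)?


Step 1: z^2 term in f*g comes from: (1)*(5z^2) + (5z)*(-5z) + (4z^2)*(1)
Step 2: = 5 - 25 + 4
Step 3: = -16

-16


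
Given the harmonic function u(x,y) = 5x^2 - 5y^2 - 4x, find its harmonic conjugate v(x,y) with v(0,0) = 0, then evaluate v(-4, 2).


Step 1: v_x = -u_y = 10y + 0
Step 2: v_y = u_x = 10x - 4
Step 3: v = 10xy - 4y + C
Step 4: v(0,0) = 0 => C = 0
Step 5: v(-4, 2) = -88

-88


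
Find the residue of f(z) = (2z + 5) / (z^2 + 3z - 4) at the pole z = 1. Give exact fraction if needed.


Step 1: Q(z) = z^2 + 3z - 4 = (z - 1)(z + 4)
Step 2: Q'(z) = 2z + 3
Step 3: Q'(1) = 5, P(1) = 7
Step 4: Res = P(1)/Q'(1) = 7/5 = 7/5

7/5


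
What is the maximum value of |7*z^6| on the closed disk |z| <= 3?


Step 1: On |z| = 3, |f(z)| = 7 * |z|^6 = 7 * 3^6
Step 2: By maximum modulus principle, maximum is on boundary.
Step 3: Maximum = 7 * 729 = 5103

5103


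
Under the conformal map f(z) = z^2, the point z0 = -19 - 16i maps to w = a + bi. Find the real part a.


Step 1: z0 = -19 - 16i
Step 2: z0^2 = (-19)^2 - (-16)^2 + 608i
Step 3: real part = 361 - 256 = 105

105


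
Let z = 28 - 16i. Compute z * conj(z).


Step 1: conj(z) = 28 + 16i
Step 2: z * conj(z) = 28^2 + (-16)^2
Step 3: = 784 + 256 = 1040

1040


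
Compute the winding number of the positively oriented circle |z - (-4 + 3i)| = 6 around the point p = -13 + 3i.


Step 1: Center c = (-4, 3), radius = 6
Step 2: |p - c|^2 = (-9)^2 + 0^2 = 81
Step 3: r^2 = 36
Step 4: |p-c| > r so winding number = 0

0


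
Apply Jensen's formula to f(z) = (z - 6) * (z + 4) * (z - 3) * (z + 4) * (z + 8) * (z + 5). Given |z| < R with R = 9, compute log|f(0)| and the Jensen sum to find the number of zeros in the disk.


Jensen's formula: (1/2pi)*integral log|f(Re^it)|dt = log|f(0)| + sum_{|a_k|<R} log(R/|a_k|)
Step 1: f(0) = (-6) * 4 * (-3) * 4 * 8 * 5 = 11520
Step 2: log|f(0)| = log|6| + log|-4| + log|3| + log|-4| + log|-8| + log|-5| = 9.3518
Step 3: Zeros inside |z| < 9: 6, -4, 3, -4, -8, -5
Step 4: Jensen sum = log(9/6) + log(9/4) + log(9/3) + log(9/4) + log(9/8) + log(9/5) = 3.8315
Step 5: n(R) = number of terms in the Jensen sum = count of zeros inside |z| < 9 = 6

6


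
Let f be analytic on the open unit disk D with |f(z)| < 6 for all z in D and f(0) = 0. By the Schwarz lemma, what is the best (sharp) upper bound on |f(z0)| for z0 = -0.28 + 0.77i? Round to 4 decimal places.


Step 1: g = f/6 maps D -> D with g(0) = 0, so by the Schwarz lemma |g(z)| <= |z|, i.e. |f(z)| <= 6|z|; this is sharp (f(z) = 6z).
Step 2: |z0|^2 = (-0.28)^2 + 0.77^2 = 0.6713
Step 3: |z0| = sqrt(0.6713) = 0.819329
Step 4: Best bound = 6 * |z0| = 6 * 0.819329 = 4.916

4.916


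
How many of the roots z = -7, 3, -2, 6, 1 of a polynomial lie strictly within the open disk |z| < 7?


Step 1: Check each root:
  z = -7: |-7| = 7 >= 7
  z = 3: |3| = 3 < 7
  z = -2: |-2| = 2 < 7
  z = 6: |6| = 6 < 7
  z = 1: |1| = 1 < 7
Step 2: Count = 4

4


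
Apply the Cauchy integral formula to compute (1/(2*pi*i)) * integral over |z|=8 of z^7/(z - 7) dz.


Step 1: f(z) = z^7, a = 7 is inside |z| = 8
Step 2: By Cauchy integral formula: (1/(2pi*i)) * integral = f(a)
Step 3: f(7) = 7^7 = 823543

823543


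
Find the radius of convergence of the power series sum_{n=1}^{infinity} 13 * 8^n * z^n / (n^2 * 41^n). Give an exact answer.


Step 1: General term a_n = 13 * 8^n / (n^2 * 41^n)
Step 2: By the root test, |a_n|^(1/n) = 13^(1/n) * 8 / (n^(2/n) * 41) -> 8/41 as n -> infinity (since 13^(1/n) -> 1 and n^(2/n) -> 1)
Step 3: R = 1/lim|a_n|^(1/n) = 41/8

41/8


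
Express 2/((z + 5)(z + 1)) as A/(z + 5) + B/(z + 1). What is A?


Step 1: Multiply both sides by (z + 5) and set z = -5
Step 2: A = 2 / (-5 + 1)
Step 3: A = 2 / (-4)
Step 4: A = -1/2

-1/2


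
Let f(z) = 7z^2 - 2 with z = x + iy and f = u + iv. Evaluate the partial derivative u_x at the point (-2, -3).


Step 1: f(z) = 7(x+iy)^2 - 2
Step 2: u = 7(x^2 - y^2) - 2
Step 3: u_x = 14x + 0
Step 4: At (-2, -3): u_x = -28 + 0 = -28

-28


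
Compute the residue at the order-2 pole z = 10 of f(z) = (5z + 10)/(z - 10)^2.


Step 1: Pole of order 2 at z = 10
Step 2: Res = lim d/dz [(z - 10)^2 * f(z)] as z -> 10
Step 3: (z - 10)^2 * f(z) = 5z + 10
Step 4: d/dz[5z + 10] = 5

5


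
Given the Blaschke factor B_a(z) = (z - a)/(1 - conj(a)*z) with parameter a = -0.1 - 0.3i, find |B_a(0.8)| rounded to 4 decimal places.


Step 1: Numerator z0 - a = 0.8 - (-0.1 - 0.3i) = 0.9 + 0.3i
Step 2: Denominator 1 - conj(a)*z0 = 1 - (-0.1 + 0.3i)*0.8 = 1.08 - 0.24i
Step 3: |z0 - a|^2 = 0.9^2 + 0.3^2 = 0.9; |1 - conj(a)*z0|^2 = 1.08^2 + (-0.24)^2 = 1.224
Step 4: |B_a(0.8)| = sqrt(0.9 / 1.224) = sqrt(0.735294)
Step 5: = 0.8575

0.8575


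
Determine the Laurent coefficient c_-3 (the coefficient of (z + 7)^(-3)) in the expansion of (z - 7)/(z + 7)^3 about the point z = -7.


Step 1: Write the numerator in powers of (z + 7): z - 7 = (z + 7) + (1*(-7) - 7) = (z + 7) - 14
Step 2: Divide by (z + 7)^3: f(z) = -14(z + 7)^(-3) + (z + 7)^(-2)
Step 3: This finite sum is the Laurent series of f about z = -7.
Step 4: Coefficient of (z + 7)^(-3) = 1*(-7) - 7 = -14

-14


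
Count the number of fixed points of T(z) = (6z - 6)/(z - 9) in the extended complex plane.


Step 1: Fixed points satisfy T(z) = z
Step 2: z^2 - 15z + 6 = 0
Step 3: Discriminant = (-15)^2 - 4*1*6 = 201
Step 4: Number of fixed points = 2

2


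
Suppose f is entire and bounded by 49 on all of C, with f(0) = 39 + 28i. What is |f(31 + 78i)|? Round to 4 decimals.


Step 1: By Liouville's theorem, a bounded entire function is constant.
Step 2: f(z) = f(0) = 39 + 28i for all z.
Step 3: |f(w)| = |39 + 28i| = sqrt(1521 + 784)
Step 4: = 48.0104

48.0104


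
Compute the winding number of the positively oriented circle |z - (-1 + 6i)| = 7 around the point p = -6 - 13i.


Step 1: Center c = (-1, 6), radius = 7
Step 2: |p - c|^2 = (-5)^2 + (-19)^2 = 386
Step 3: r^2 = 49
Step 4: |p-c| > r so winding number = 0

0


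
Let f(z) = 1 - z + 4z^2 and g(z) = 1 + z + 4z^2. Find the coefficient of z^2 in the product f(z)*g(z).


Step 1: z^2 term in f*g comes from: (1)*(4z^2) + (-z)*(z) + (4z^2)*(1)
Step 2: = 4 - 1 + 4
Step 3: = 7

7


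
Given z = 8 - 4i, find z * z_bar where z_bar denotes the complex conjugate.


Step 1: conj(z) = 8 + 4i
Step 2: z * conj(z) = 8^2 + (-4)^2
Step 3: = 64 + 16 = 80

80


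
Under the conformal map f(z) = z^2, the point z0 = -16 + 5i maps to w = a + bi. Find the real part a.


Step 1: z0 = -16 + 5i
Step 2: z0^2 = (-16)^2 - 5^2 - 160i
Step 3: real part = 256 - 25 = 231

231


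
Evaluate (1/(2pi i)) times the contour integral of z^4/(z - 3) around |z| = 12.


Step 1: f(z) = z^4, a = 3 is inside |z| = 12
Step 2: By Cauchy integral formula: (1/(2pi*i)) * integral = f(a)
Step 3: f(3) = 3^4 = 81

81


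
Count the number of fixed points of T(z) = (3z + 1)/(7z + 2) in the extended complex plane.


Step 1: Fixed points satisfy T(z) = z
Step 2: 7z^2 - z - 1 = 0
Step 3: Discriminant = (-1)^2 - 4*7*(-1) = 29
Step 4: Number of fixed points = 2

2


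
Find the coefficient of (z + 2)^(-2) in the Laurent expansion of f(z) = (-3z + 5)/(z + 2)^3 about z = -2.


Step 1: Write the numerator in powers of (z + 2): -3z + 5 = -3(z + 2) + (-3*(-2) + 5) = -3(z + 2) + 11
Step 2: Divide by (z + 2)^3: f(z) = 11(z + 2)^(-3) - 3(z + 2)^(-2)
Step 3: This finite sum is the Laurent series of f about z = -2.
Step 4: Coefficient of (z + 2)^(-2) = coefficient of (z + 2) in the re-centred numerator = -3

-3


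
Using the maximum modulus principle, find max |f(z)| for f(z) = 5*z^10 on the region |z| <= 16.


Step 1: On |z| = 16, |f(z)| = 5 * |z|^10 = 5 * 16^10
Step 2: By maximum modulus principle, maximum is on boundary.
Step 3: Maximum = 5 * 1099511627776 = 5497558138880

5497558138880


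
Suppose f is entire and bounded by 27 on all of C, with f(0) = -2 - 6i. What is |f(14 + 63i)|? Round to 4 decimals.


Step 1: By Liouville's theorem, a bounded entire function is constant.
Step 2: f(z) = f(0) = -2 - 6i for all z.
Step 3: |f(w)| = |-2 - 6i| = sqrt(4 + 36)
Step 4: = 6.3246

6.3246


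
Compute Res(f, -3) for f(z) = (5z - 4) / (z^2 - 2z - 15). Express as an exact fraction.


Step 1: Q(z) = z^2 - 2z - 15 = (z + 3)(z - 5)
Step 2: Q'(z) = 2z - 2
Step 3: Q'(-3) = -8, P(-3) = -19
Step 4: Res = P(-3)/Q'(-3) = -19/(-8) = 19/8

19/8


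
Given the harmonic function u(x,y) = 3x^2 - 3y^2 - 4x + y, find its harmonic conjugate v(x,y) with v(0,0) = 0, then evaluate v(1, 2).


Step 1: v_x = -u_y = 6y - 1
Step 2: v_y = u_x = 6x - 4
Step 3: v = 6xy - x - 4y + C
Step 4: v(0,0) = 0 => C = 0
Step 5: v(1, 2) = 3

3


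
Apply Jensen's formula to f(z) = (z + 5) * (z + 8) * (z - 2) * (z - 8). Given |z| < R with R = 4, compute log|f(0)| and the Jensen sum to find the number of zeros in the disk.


Jensen's formula: (1/2pi)*integral log|f(Re^it)|dt = log|f(0)| + sum_{|a_k|<R} log(R/|a_k|)
Step 1: f(0) = 5 * 8 * (-2) * (-8) = 640
Step 2: log|f(0)| = log|-5| + log|-8| + log|2| + log|8| = 6.4615
Step 3: Zeros inside |z| < 4: 2
Step 4: Jensen sum = log(4/2) = 0.6931
Step 5: n(R) = number of terms in the Jensen sum = count of zeros inside |z| < 4 = 1

1


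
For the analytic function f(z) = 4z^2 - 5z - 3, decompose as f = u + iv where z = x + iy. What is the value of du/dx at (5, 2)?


Step 1: f(z) = 4(x+iy)^2 - 5(x+iy) - 3
Step 2: u = 4(x^2 - y^2) - 5x - 3
Step 3: u_x = 8x - 5
Step 4: At (5, 2): u_x = 40 - 5 = 35

35


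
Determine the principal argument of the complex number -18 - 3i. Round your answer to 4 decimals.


Step 1: z = -18 - 3i
Step 2: arg(z) = atan2(-3, -18)
Step 3: arg(z) = -2.9764

-2.9764


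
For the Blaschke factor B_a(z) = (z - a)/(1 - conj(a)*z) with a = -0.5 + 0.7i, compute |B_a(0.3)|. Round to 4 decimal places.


Step 1: Numerator z0 - a = 0.3 - (-0.5 + 0.7i) = 0.8 - 0.7i
Step 2: Denominator 1 - conj(a)*z0 = 1 - (-0.5 - 0.7i)*0.3 = 1.15 + 0.21i
Step 3: |z0 - a|^2 = 0.8^2 + (-0.7)^2 = 1.13; |1 - conj(a)*z0|^2 = 1.15^2 + 0.21^2 = 1.3666
Step 4: |B_a(0.3)| = sqrt(1.13 / 1.3666) = sqrt(0.82687)
Step 5: = 0.9093

0.9093


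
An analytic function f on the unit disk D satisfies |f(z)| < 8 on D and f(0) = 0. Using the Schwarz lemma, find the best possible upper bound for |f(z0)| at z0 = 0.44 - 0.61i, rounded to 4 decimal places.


Step 1: g = f/8 maps D -> D with g(0) = 0, so by the Schwarz lemma |g(z)| <= |z|, i.e. |f(z)| <= 8|z|; this is sharp (f(z) = 8z).
Step 2: |z0|^2 = 0.44^2 + (-0.61)^2 = 0.5657
Step 3: |z0| = sqrt(0.5657) = 0.75213
Step 4: Best bound = 8 * |z0| = 8 * 0.75213 = 6.017

6.017


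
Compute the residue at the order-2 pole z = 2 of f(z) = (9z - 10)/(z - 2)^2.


Step 1: Pole of order 2 at z = 2
Step 2: Res = lim d/dz [(z - 2)^2 * f(z)] as z -> 2
Step 3: (z - 2)^2 * f(z) = 9z - 10
Step 4: d/dz[9z - 10] = 9

9


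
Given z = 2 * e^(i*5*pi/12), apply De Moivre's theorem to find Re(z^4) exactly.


Step 1: By De Moivre's theorem, z^4 = 2^4 * e^(i*4*5*pi/12) = 16 * (cos(5*pi/3) + i*sin(5*pi/3))
Step 2: |z|^4 = 2^4 = 16
Step 3: The angle 5*pi/3 already lies in [0, 2*pi)
Step 4: cos(5*pi/3) = 1/2
Step 5: Re(z^4) = 16 * 1/2 = 8

8


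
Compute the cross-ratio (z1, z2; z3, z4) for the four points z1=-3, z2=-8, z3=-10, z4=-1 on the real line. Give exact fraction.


Step 1: (z1-z3)(z2-z4) = 7 * (-7) = -49
Step 2: (z1-z4)(z2-z3) = (-2) * 2 = -4
Step 3: Cross-ratio = 49/4 = 49/4

49/4


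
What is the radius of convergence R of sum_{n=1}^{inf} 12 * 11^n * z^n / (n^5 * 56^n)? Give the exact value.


Step 1: General term a_n = 12 * 11^n / (n^5 * 56^n)
Step 2: By the root test, |a_n|^(1/n) = 12^(1/n) * 11 / (n^(5/n) * 56) -> 11/56 as n -> infinity (since 12^(1/n) -> 1 and n^(5/n) -> 1)
Step 3: R = 1/lim|a_n|^(1/n) = 56/11

56/11


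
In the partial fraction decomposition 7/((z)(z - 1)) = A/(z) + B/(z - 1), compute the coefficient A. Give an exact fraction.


Step 1: Multiply both sides by (z) and set z = 0
Step 2: A = 7 / (0 - 1)
Step 3: A = 7 / (-1)
Step 4: A = -7

-7


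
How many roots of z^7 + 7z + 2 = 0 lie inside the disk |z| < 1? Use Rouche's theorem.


Step 1: On |z| = 1 the three terms have sizes |z^7| = 1^7 = 1, |7z| = 7*1 = 7, |2| = 2
Step 2: The dominant term is g(z) = 7z; let h(z) = z^7 + 2 so f = g + h
Step 3: On |z| = 1: |g| = 7 and |h| <= 1 + 2 = 3
Step 4: Since 7 > 3, |h| < |g| on |z| = 1, so by Rouche f has the same number of zeros as g inside |z| < 1
Step 5: g(z) = 7z has 1 zero (at the origin, multiplicity 1) inside |z| < 1. Answer = 1

1


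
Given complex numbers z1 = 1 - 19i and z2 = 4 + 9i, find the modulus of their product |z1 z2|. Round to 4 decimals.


Step 1: |z1| = sqrt(1^2 + (-19)^2) = sqrt(362)
Step 2: |z2| = sqrt(4^2 + 9^2) = sqrt(97)
Step 3: |z1*z2| = |z1|*|z2| = sqrt(362) * sqrt(97) = sqrt(362 * 97) = sqrt(35114)
Step 4: = 187.3873

187.3873


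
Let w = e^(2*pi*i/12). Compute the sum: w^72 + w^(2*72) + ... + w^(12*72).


Step 1: The sum sum_{j=1}^{n} w^(k*j) equals n if n | k, else 0.
Step 2: Here n = 12, k = 72
Step 3: Does n divide k? 12 | 72 -> True
Step 4: Sum = 12

12


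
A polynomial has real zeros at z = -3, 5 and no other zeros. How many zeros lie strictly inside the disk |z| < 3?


Step 1: Check each root:
  z = -3: |-3| = 3 >= 3
  z = 5: |5| = 5 >= 3
Step 2: Count = 0

0


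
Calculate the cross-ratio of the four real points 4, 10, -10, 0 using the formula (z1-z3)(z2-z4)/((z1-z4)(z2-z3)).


Step 1: (z1-z3)(z2-z4) = 14 * 10 = 140
Step 2: (z1-z4)(z2-z3) = 4 * 20 = 80
Step 3: Cross-ratio = 140/80 = 7/4

7/4


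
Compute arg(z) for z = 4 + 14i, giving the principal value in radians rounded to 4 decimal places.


Step 1: z = 4 + 14i
Step 2: arg(z) = atan2(14, 4)
Step 3: arg(z) = 1.2925

1.2925


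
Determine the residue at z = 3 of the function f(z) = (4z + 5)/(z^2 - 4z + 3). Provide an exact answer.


Step 1: Q(z) = z^2 - 4z + 3 = (z - 3)(z - 1)
Step 2: Q'(z) = 2z - 4
Step 3: Q'(3) = 2, P(3) = 17
Step 4: Res = P(3)/Q'(3) = 17/2 = 17/2

17/2


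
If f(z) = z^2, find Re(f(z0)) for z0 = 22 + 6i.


Step 1: z0 = 22 + 6i
Step 2: z0^2 = 22^2 - 6^2 + 264i
Step 3: real part = 484 - 36 = 448

448


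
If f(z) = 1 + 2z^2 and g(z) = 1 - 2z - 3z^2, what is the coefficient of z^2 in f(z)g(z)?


Step 1: z^2 term in f*g comes from: (1)*(-3z^2) + (0)*(-2z) + (2z^2)*(1)
Step 2: = -3 + 0 + 2
Step 3: = -1

-1


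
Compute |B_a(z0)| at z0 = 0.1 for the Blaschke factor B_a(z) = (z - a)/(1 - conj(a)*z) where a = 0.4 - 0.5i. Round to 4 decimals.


Step 1: Numerator z0 - a = 0.1 - (0.4 - 0.5i) = -0.3 + 0.5i
Step 2: Denominator 1 - conj(a)*z0 = 1 - (0.4 + 0.5i)*0.1 = 0.96 - 0.05i
Step 3: |z0 - a|^2 = (-0.3)^2 + 0.5^2 = 0.34; |1 - conj(a)*z0|^2 = 0.96^2 + (-0.05)^2 = 0.9241
Step 4: |B_a(0.1)| = sqrt(0.34 / 0.9241) = sqrt(0.367926)
Step 5: = 0.6066

0.6066


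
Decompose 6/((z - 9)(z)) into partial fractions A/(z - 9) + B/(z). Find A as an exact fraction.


Step 1: Multiply both sides by (z - 9) and set z = 9
Step 2: A = 6 / (9 - 0)
Step 3: A = 6 / 9
Step 4: A = 2/3

2/3


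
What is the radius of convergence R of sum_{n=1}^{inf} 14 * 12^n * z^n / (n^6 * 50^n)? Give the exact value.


Step 1: General term a_n = 14 * 12^n / (n^6 * 50^n)
Step 2: By the root test, |a_n|^(1/n) = 14^(1/n) * 12 / (n^(6/n) * 50) -> 12/50 as n -> infinity (since 14^(1/n) -> 1 and n^(6/n) -> 1)
Step 3: R = 1/lim|a_n|^(1/n) = 50/12 = 25/6

25/6


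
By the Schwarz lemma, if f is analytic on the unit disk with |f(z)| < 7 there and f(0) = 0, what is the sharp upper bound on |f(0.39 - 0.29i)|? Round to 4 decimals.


Step 1: g = f/7 maps D -> D with g(0) = 0, so by the Schwarz lemma |g(z)| <= |z|, i.e. |f(z)| <= 7|z|; this is sharp (f(z) = 7z).
Step 2: |z0|^2 = 0.39^2 + (-0.29)^2 = 0.2362
Step 3: |z0| = sqrt(0.2362) = 0.486004
Step 4: Best bound = 7 * |z0| = 7 * 0.486004 = 3.402

3.402


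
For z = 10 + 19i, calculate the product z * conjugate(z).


Step 1: conj(z) = 10 - 19i
Step 2: z * conj(z) = 10^2 + 19^2
Step 3: = 100 + 361 = 461

461


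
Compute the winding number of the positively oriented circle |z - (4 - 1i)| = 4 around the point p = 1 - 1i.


Step 1: Center c = (4, -1), radius = 4
Step 2: |p - c|^2 = (-3)^2 + 0^2 = 9
Step 3: r^2 = 16
Step 4: |p-c| < r so winding number = 1

1


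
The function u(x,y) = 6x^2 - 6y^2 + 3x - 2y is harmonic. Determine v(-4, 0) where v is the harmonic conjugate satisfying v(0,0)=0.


Step 1: v_x = -u_y = 12y + 2
Step 2: v_y = u_x = 12x + 3
Step 3: v = 12xy + 2x + 3y + C
Step 4: v(0,0) = 0 => C = 0
Step 5: v(-4, 0) = -8

-8


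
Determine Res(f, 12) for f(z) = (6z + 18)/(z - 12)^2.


Step 1: Pole of order 2 at z = 12
Step 2: Res = lim d/dz [(z - 12)^2 * f(z)] as z -> 12
Step 3: (z - 12)^2 * f(z) = 6z + 18
Step 4: d/dz[6z + 18] = 6

6


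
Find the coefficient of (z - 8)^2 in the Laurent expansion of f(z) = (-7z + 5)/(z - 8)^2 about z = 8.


Step 1: Write the numerator in powers of (z - 8): -7z + 5 = -7(z - 8) + (-7*8 + 5) = -7(z - 8) - 51
Step 2: Divide by (z - 8)^2: f(z) = -51(z - 8)^(-2) - 7(z - 8)^(-1)
Step 3: This finite sum is the Laurent series of f about z = 8.
Step 4: Only the powers -2 and -1 appear, so the coefficient of (z - 8)^2 = 0

0


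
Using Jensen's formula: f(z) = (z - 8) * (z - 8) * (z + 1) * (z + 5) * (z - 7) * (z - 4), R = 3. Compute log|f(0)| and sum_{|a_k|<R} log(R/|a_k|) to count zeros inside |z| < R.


Jensen's formula: (1/2pi)*integral log|f(Re^it)|dt = log|f(0)| + sum_{|a_k|<R} log(R/|a_k|)
Step 1: f(0) = (-8) * (-8) * 1 * 5 * (-7) * (-4) = 8960
Step 2: log|f(0)| = log|8| + log|8| + log|-1| + log|-5| + log|7| + log|4| = 9.1005
Step 3: Zeros inside |z| < 3: -1
Step 4: Jensen sum = log(3/1) = 1.0986
Step 5: n(R) = number of terms in the Jensen sum = count of zeros inside |z| < 3 = 1

1


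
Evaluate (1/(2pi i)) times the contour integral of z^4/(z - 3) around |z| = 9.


Step 1: f(z) = z^4, a = 3 is inside |z| = 9
Step 2: By Cauchy integral formula: (1/(2pi*i)) * integral = f(a)
Step 3: f(3) = 3^4 = 81

81


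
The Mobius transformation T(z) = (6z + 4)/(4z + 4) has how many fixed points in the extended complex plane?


Step 1: Fixed points satisfy T(z) = z
Step 2: 4z^2 - 2z - 4 = 0
Step 3: Discriminant = (-2)^2 - 4*4*(-4) = 68
Step 4: Number of fixed points = 2

2


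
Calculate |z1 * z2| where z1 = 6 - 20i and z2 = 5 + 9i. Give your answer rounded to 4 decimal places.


Step 1: |z1| = sqrt(6^2 + (-20)^2) = sqrt(436)
Step 2: |z2| = sqrt(5^2 + 9^2) = sqrt(106)
Step 3: |z1*z2| = |z1|*|z2| = sqrt(436) * sqrt(106) = sqrt(436 * 106) = sqrt(46216)
Step 4: = 214.9791

214.9791


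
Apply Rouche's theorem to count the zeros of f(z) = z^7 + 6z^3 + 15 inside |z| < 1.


Step 1: On |z| = 1 the three terms have sizes |z^7| = 1^7 = 1, |6z^3| = 6*1^3 = 6, |15| = 15
Step 2: The dominant term is g(z) = 15; let h(z) = z^7 + 6z^3 so f = g + h
Step 3: On |z| = 1: |g| = 15 and |h| <= 1 + 6 = 7
Step 4: Since 15 > 7, |h| < |g| on |z| = 1, so by Rouche f has the same number of zeros as g inside |z| < 1
Step 5: g(z) = 15 is a nonzero constant with no zeros inside |z| < 1. Answer = 0

0


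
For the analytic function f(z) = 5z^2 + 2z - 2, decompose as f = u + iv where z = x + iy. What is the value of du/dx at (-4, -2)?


Step 1: f(z) = 5(x+iy)^2 + 2(x+iy) - 2
Step 2: u = 5(x^2 - y^2) + 2x - 2
Step 3: u_x = 10x + 2
Step 4: At (-4, -2): u_x = -40 + 2 = -38

-38


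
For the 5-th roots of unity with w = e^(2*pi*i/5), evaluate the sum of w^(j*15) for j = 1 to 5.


Step 1: The sum sum_{j=1}^{n} w^(k*j) equals n if n | k, else 0.
Step 2: Here n = 5, k = 15
Step 3: Does n divide k? 5 | 15 -> True
Step 4: Sum = 5

5


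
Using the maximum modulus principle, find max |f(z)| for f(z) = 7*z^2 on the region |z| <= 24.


Step 1: On |z| = 24, |f(z)| = 7 * |z|^2 = 7 * 24^2
Step 2: By maximum modulus principle, maximum is on boundary.
Step 3: Maximum = 7 * 576 = 4032

4032


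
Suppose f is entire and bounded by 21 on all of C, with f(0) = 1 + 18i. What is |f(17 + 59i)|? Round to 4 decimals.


Step 1: By Liouville's theorem, a bounded entire function is constant.
Step 2: f(z) = f(0) = 1 + 18i for all z.
Step 3: |f(w)| = |1 + 18i| = sqrt(1 + 324)
Step 4: = 18.0278

18.0278


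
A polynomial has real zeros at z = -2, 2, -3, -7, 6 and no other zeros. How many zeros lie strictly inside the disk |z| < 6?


Step 1: Check each root:
  z = -2: |-2| = 2 < 6
  z = 2: |2| = 2 < 6
  z = -3: |-3| = 3 < 6
  z = -7: |-7| = 7 >= 6
  z = 6: |6| = 6 >= 6
Step 2: Count = 3

3


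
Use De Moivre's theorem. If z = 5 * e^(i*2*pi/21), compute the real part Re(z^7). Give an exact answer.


Step 1: By De Moivre's theorem, z^7 = 5^7 * e^(i*7*2*pi/21) = 78125 * (cos(2*pi/3) + i*sin(2*pi/3))
Step 2: |z|^7 = 5^7 = 78125
Step 3: The angle 2*pi/3 already lies in [0, 2*pi)
Step 4: cos(2*pi/3) = -1/2
Step 5: Re(z^7) = 78125 * (-1/2) = -78125/2

-78125/2


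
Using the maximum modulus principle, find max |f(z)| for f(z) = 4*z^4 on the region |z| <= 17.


Step 1: On |z| = 17, |f(z)| = 4 * |z|^4 = 4 * 17^4
Step 2: By maximum modulus principle, maximum is on boundary.
Step 3: Maximum = 4 * 83521 = 334084

334084


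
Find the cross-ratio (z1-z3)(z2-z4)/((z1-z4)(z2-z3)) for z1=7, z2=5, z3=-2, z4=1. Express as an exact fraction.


Step 1: (z1-z3)(z2-z4) = 9 * 4 = 36
Step 2: (z1-z4)(z2-z3) = 6 * 7 = 42
Step 3: Cross-ratio = 36/42 = 6/7

6/7


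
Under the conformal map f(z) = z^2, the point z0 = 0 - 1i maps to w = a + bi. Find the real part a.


Step 1: z0 = 0 - 1i
Step 2: z0^2 = 0^2 - (-1)^2 + 0i
Step 3: real part = 0 - 1 = -1

-1


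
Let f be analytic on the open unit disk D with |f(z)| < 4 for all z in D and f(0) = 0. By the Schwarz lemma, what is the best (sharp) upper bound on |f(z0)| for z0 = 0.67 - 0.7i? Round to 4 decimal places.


Step 1: g = f/4 maps D -> D with g(0) = 0, so by the Schwarz lemma |g(z)| <= |z|, i.e. |f(z)| <= 4|z|; this is sharp (f(z) = 4z).
Step 2: |z0|^2 = 0.67^2 + (-0.7)^2 = 0.9389
Step 3: |z0| = sqrt(0.9389) = 0.968969
Step 4: Best bound = 4 * |z0| = 4 * 0.968969 = 3.8759

3.8759


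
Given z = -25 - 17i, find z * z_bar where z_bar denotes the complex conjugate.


Step 1: conj(z) = -25 + 17i
Step 2: z * conj(z) = (-25)^2 + (-17)^2
Step 3: = 625 + 289 = 914

914


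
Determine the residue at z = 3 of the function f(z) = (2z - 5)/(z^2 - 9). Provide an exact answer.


Step 1: Q(z) = z^2 - 9 = (z - 3)(z + 3)
Step 2: Q'(z) = 2z
Step 3: Q'(3) = 6, P(3) = 1
Step 4: Res = P(3)/Q'(3) = 1/6 = 1/6

1/6


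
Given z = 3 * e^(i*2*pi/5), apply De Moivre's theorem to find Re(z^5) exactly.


Step 1: By De Moivre's theorem, z^5 = 3^5 * e^(i*5*2*pi/5) = 243 * (cos(2*pi) + i*sin(2*pi))
Step 2: |z|^5 = 3^5 = 243
Step 3: Reduce the angle mod 2*pi: 2*pi - 2*pi = 0
Step 4: cos(0) = 1
Step 5: Re(z^5) = 243 * 1 = 243

243


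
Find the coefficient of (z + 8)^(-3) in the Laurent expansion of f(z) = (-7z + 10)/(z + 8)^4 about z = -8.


Step 1: Write the numerator in powers of (z + 8): -7z + 10 = -7(z + 8) + (-7*(-8) + 10) = -7(z + 8) + 66
Step 2: Divide by (z + 8)^4: f(z) = 66(z + 8)^(-4) - 7(z + 8)^(-3)
Step 3: This finite sum is the Laurent series of f about z = -8.
Step 4: Coefficient of (z + 8)^(-3) = coefficient of (z + 8) in the re-centred numerator = -7

-7


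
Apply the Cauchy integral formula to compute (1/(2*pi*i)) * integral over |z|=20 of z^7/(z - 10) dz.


Step 1: f(z) = z^7, a = 10 is inside |z| = 20
Step 2: By Cauchy integral formula: (1/(2pi*i)) * integral = f(a)
Step 3: f(10) = 10^7 = 10000000

10000000


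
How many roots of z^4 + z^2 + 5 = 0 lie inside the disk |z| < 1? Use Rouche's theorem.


Step 1: On |z| = 1 the three terms have sizes |z^4| = 1^4 = 1, |z^2| = 1^2 = 1, |5| = 5
Step 2: The dominant term is g(z) = 5; let h(z) = z^4 + z^2 so f = g + h
Step 3: On |z| = 1: |g| = 5 and |h| <= 1 + 1 = 2
Step 4: Since 5 > 2, |h| < |g| on |z| = 1, so by Rouche f has the same number of zeros as g inside |z| < 1
Step 5: g(z) = 5 is a nonzero constant with no zeros inside |z| < 1. Answer = 0

0


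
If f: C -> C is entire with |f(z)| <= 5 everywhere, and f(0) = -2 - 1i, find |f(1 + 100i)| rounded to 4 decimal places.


Step 1: By Liouville's theorem, a bounded entire function is constant.
Step 2: f(z) = f(0) = -2 - 1i for all z.
Step 3: |f(w)| = |-2 - 1i| = sqrt(4 + 1)
Step 4: = 2.2361

2.2361


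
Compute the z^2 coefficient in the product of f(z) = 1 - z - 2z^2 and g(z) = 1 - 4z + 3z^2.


Step 1: z^2 term in f*g comes from: (1)*(3z^2) + (-z)*(-4z) + (-2z^2)*(1)
Step 2: = 3 + 4 - 2
Step 3: = 5

5


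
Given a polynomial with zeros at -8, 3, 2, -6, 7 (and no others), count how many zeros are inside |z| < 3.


Step 1: Check each root:
  z = -8: |-8| = 8 >= 3
  z = 3: |3| = 3 >= 3
  z = 2: |2| = 2 < 3
  z = -6: |-6| = 6 >= 3
  z = 7: |7| = 7 >= 3
Step 2: Count = 1

1


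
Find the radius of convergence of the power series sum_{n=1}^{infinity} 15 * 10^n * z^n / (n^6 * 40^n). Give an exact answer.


Step 1: General term a_n = 15 * 10^n / (n^6 * 40^n)
Step 2: By the root test, |a_n|^(1/n) = 15^(1/n) * 10 / (n^(6/n) * 40) -> 10/40 as n -> infinity (since 15^(1/n) -> 1 and n^(6/n) -> 1)
Step 3: R = 1/lim|a_n|^(1/n) = 40/10 = 4

4


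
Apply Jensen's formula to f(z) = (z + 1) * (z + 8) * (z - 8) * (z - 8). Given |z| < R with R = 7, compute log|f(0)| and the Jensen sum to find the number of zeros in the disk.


Jensen's formula: (1/2pi)*integral log|f(Re^it)|dt = log|f(0)| + sum_{|a_k|<R} log(R/|a_k|)
Step 1: f(0) = 1 * 8 * (-8) * (-8) = 512
Step 2: log|f(0)| = log|-1| + log|-8| + log|8| + log|8| = 6.2383
Step 3: Zeros inside |z| < 7: -1
Step 4: Jensen sum = log(7/1) = 1.9459
Step 5: n(R) = number of terms in the Jensen sum = count of zeros inside |z| < 7 = 1

1


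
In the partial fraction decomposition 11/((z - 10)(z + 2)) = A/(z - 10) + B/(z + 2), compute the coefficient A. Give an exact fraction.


Step 1: Multiply both sides by (z - 10) and set z = 10
Step 2: A = 11 / (10 + 2)
Step 3: A = 11 / 12
Step 4: A = 11/12

11/12


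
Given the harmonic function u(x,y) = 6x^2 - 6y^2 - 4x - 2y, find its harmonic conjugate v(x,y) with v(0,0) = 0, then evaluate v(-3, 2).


Step 1: v_x = -u_y = 12y + 2
Step 2: v_y = u_x = 12x - 4
Step 3: v = 12xy + 2x - 4y + C
Step 4: v(0,0) = 0 => C = 0
Step 5: v(-3, 2) = -86

-86


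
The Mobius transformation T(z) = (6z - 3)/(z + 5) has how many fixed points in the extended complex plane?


Step 1: Fixed points satisfy T(z) = z
Step 2: z^2 - z + 3 = 0
Step 3: Discriminant = (-1)^2 - 4*1*3 = -11
Step 4: Number of fixed points = 2

2


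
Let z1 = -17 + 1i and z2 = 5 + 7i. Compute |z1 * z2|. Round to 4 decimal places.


Step 1: |z1| = sqrt((-17)^2 + 1^2) = sqrt(290)
Step 2: |z2| = sqrt(5^2 + 7^2) = sqrt(74)
Step 3: |z1*z2| = |z1|*|z2| = sqrt(290) * sqrt(74) = sqrt(290 * 74) = sqrt(21460)
Step 4: = 146.4923

146.4923


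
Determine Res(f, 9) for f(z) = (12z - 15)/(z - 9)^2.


Step 1: Pole of order 2 at z = 9
Step 2: Res = lim d/dz [(z - 9)^2 * f(z)] as z -> 9
Step 3: (z - 9)^2 * f(z) = 12z - 15
Step 4: d/dz[12z - 15] = 12

12


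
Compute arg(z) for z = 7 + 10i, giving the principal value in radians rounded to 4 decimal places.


Step 1: z = 7 + 10i
Step 2: arg(z) = atan2(10, 7)
Step 3: arg(z) = 0.9601

0.9601


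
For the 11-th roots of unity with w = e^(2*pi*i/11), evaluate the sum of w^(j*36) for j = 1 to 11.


Step 1: The sum sum_{j=1}^{n} w^(k*j) equals n if n | k, else 0.
Step 2: Here n = 11, k = 36
Step 3: Does n divide k? 11 | 36 -> False
Step 4: Sum = 0

0


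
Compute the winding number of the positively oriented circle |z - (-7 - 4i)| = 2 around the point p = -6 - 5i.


Step 1: Center c = (-7, -4), radius = 2
Step 2: |p - c|^2 = 1^2 + (-1)^2 = 2
Step 3: r^2 = 4
Step 4: |p-c| < r so winding number = 1

1


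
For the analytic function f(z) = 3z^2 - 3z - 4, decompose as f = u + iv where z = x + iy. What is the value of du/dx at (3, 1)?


Step 1: f(z) = 3(x+iy)^2 - 3(x+iy) - 4
Step 2: u = 3(x^2 - y^2) - 3x - 4
Step 3: u_x = 6x - 3
Step 4: At (3, 1): u_x = 18 - 3 = 15

15


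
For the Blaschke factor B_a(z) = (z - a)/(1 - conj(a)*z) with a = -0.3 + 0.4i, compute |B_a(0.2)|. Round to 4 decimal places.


Step 1: Numerator z0 - a = 0.2 - (-0.3 + 0.4i) = 0.5 - 0.4i
Step 2: Denominator 1 - conj(a)*z0 = 1 - (-0.3 - 0.4i)*0.2 = 1.06 + 0.08i
Step 3: |z0 - a|^2 = 0.5^2 + (-0.4)^2 = 0.41; |1 - conj(a)*z0|^2 = 1.06^2 + 0.08^2 = 1.13
Step 4: |B_a(0.2)| = sqrt(0.41 / 1.13) = sqrt(0.362832)
Step 5: = 0.6024

0.6024


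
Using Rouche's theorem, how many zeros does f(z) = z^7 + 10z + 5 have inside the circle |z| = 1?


Step 1: On |z| = 1 the three terms have sizes |z^7| = 1^7 = 1, |10z| = 10*1 = 10, |5| = 5
Step 2: The dominant term is g(z) = 10z; let h(z) = z^7 + 5 so f = g + h
Step 3: On |z| = 1: |g| = 10 and |h| <= 1 + 5 = 6
Step 4: Since 10 > 6, |h| < |g| on |z| = 1, so by Rouche f has the same number of zeros as g inside |z| < 1
Step 5: g(z) = 10z has 1 zero (at the origin, multiplicity 1) inside |z| < 1. Answer = 1

1


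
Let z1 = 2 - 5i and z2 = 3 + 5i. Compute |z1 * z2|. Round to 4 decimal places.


Step 1: |z1| = sqrt(2^2 + (-5)^2) = sqrt(29)
Step 2: |z2| = sqrt(3^2 + 5^2) = sqrt(34)
Step 3: |z1*z2| = |z1|*|z2| = sqrt(29) * sqrt(34) = sqrt(29 * 34) = sqrt(986)
Step 4: = 31.4006

31.4006


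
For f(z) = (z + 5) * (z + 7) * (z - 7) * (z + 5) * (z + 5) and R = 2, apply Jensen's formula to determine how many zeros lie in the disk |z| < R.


Jensen's formula: (1/2pi)*integral log|f(Re^it)|dt = log|f(0)| + sum_{|a_k|<R} log(R/|a_k|)
Step 1: f(0) = 5 * 7 * (-7) * 5 * 5 = -6125
Step 2: log|f(0)| = log|-5| + log|-7| + log|7| + log|-5| + log|-5| = 8.7201
Step 3: Zeros inside |z| < 2: none
Step 4: Jensen sum = (empty sum) = 0
Step 5: n(R) = number of terms in the Jensen sum = count of zeros inside |z| < 2 = 0

0


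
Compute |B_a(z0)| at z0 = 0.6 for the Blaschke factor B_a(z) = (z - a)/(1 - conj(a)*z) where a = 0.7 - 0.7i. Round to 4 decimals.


Step 1: Numerator z0 - a = 0.6 - (0.7 - 0.7i) = -0.1 + 0.7i
Step 2: Denominator 1 - conj(a)*z0 = 1 - (0.7 + 0.7i)*0.6 = 0.58 - 0.42i
Step 3: |z0 - a|^2 = (-0.1)^2 + 0.7^2 = 0.5; |1 - conj(a)*z0|^2 = 0.58^2 + (-0.42)^2 = 0.5128
Step 4: |B_a(0.6)| = sqrt(0.5 / 0.5128) = sqrt(0.975039)
Step 5: = 0.9874

0.9874


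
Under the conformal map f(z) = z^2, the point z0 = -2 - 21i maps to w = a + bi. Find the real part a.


Step 1: z0 = -2 - 21i
Step 2: z0^2 = (-2)^2 - (-21)^2 + 84i
Step 3: real part = 4 - 441 = -437

-437


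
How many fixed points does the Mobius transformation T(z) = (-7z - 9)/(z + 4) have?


Step 1: Fixed points satisfy T(z) = z
Step 2: z^2 + 11z + 9 = 0
Step 3: Discriminant = 11^2 - 4*1*9 = 85
Step 4: Number of fixed points = 2

2


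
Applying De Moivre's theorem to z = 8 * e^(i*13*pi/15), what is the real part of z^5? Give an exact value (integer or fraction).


Step 1: By De Moivre's theorem, z^5 = 8^5 * e^(i*5*13*pi/15) = 32768 * (cos(13*pi/3) + i*sin(13*pi/3))
Step 2: |z|^5 = 8^5 = 32768
Step 3: Reduce the angle mod 2*pi: 13*pi/3 - 4*pi = pi/3
Step 4: cos(pi/3) = 1/2
Step 5: Re(z^5) = 32768 * 1/2 = 16384

16384


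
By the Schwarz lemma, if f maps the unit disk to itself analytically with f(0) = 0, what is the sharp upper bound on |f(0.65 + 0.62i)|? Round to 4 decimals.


Step 1: Schwarz lemma: if f: D -> D is analytic with f(0) = 0, then |f(z)| <= |z| for all z in D, and this is sharp (f(z) = z).
Step 2: |z0|^2 = 0.65^2 + 0.62^2 = 0.8069
Step 3: |z0| = sqrt(0.8069) = 0.898276
Step 4: Best bound = |z0| = 0.8983

0.8983


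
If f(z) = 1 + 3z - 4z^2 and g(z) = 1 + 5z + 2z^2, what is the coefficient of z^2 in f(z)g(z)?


Step 1: z^2 term in f*g comes from: (1)*(2z^2) + (3z)*(5z) + (-4z^2)*(1)
Step 2: = 2 + 15 - 4
Step 3: = 13

13


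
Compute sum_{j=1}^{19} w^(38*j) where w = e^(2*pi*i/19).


Step 1: The sum sum_{j=1}^{n} w^(k*j) equals n if n | k, else 0.
Step 2: Here n = 19, k = 38
Step 3: Does n divide k? 19 | 38 -> True
Step 4: Sum = 19

19


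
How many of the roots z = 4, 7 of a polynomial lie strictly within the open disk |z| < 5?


Step 1: Check each root:
  z = 4: |4| = 4 < 5
  z = 7: |7| = 7 >= 5
Step 2: Count = 1

1


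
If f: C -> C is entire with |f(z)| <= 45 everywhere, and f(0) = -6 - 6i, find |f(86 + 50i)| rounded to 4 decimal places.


Step 1: By Liouville's theorem, a bounded entire function is constant.
Step 2: f(z) = f(0) = -6 - 6i for all z.
Step 3: |f(w)| = |-6 - 6i| = sqrt(36 + 36)
Step 4: = 8.4853

8.4853


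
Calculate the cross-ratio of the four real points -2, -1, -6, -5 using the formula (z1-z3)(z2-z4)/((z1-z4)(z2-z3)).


Step 1: (z1-z3)(z2-z4) = 4 * 4 = 16
Step 2: (z1-z4)(z2-z3) = 3 * 5 = 15
Step 3: Cross-ratio = 16/15 = 16/15

16/15


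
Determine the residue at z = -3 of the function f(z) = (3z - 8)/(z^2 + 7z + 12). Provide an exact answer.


Step 1: Q(z) = z^2 + 7z + 12 = (z + 3)(z + 4)
Step 2: Q'(z) = 2z + 7
Step 3: Q'(-3) = 1, P(-3) = -17
Step 4: Res = P(-3)/Q'(-3) = -17/1 = -17

-17


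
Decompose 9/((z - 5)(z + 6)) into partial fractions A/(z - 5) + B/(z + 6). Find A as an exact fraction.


Step 1: Multiply both sides by (z - 5) and set z = 5
Step 2: A = 9 / (5 + 6)
Step 3: A = 9 / 11
Step 4: A = 9/11

9/11


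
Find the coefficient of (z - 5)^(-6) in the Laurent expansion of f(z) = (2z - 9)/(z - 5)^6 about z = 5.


Step 1: Write the numerator in powers of (z - 5): 2z - 9 = 2(z - 5) + (2*5 - 9) = 2(z - 5) + 1
Step 2: Divide by (z - 5)^6: f(z) = (z - 5)^(-6) + 2(z - 5)^(-5)
Step 3: This finite sum is the Laurent series of f about z = 5.
Step 4: Coefficient of (z - 5)^(-6) = 2*5 - 9 = 1

1


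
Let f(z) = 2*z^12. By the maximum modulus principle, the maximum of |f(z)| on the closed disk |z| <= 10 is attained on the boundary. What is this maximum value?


Step 1: On |z| = 10, |f(z)| = 2 * |z|^12 = 2 * 10^12
Step 2: By maximum modulus principle, maximum is on boundary.
Step 3: Maximum = 2 * 1000000000000 = 2000000000000

2000000000000


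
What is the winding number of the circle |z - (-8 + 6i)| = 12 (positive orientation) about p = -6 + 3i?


Step 1: Center c = (-8, 6), radius = 12
Step 2: |p - c|^2 = 2^2 + (-3)^2 = 13
Step 3: r^2 = 144
Step 4: |p-c| < r so winding number = 1

1


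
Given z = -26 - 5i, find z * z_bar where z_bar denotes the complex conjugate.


Step 1: conj(z) = -26 + 5i
Step 2: z * conj(z) = (-26)^2 + (-5)^2
Step 3: = 676 + 25 = 701

701


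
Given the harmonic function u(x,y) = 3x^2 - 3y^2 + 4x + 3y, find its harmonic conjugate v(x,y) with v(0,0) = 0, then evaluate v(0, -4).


Step 1: v_x = -u_y = 6y - 3
Step 2: v_y = u_x = 6x + 4
Step 3: v = 6xy - 3x + 4y + C
Step 4: v(0,0) = 0 => C = 0
Step 5: v(0, -4) = -16

-16


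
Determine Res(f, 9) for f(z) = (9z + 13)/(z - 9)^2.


Step 1: Pole of order 2 at z = 9
Step 2: Res = lim d/dz [(z - 9)^2 * f(z)] as z -> 9
Step 3: (z - 9)^2 * f(z) = 9z + 13
Step 4: d/dz[9z + 13] = 9

9


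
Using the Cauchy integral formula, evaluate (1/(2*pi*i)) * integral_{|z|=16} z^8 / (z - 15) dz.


Step 1: f(z) = z^8, a = 15 is inside |z| = 16
Step 2: By Cauchy integral formula: (1/(2pi*i)) * integral = f(a)
Step 3: f(15) = 15^8 = 2562890625

2562890625


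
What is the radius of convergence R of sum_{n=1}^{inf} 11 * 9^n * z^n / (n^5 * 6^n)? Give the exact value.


Step 1: General term a_n = 11 * 9^n / (n^5 * 6^n)
Step 2: By the root test, |a_n|^(1/n) = 11^(1/n) * 9 / (n^(5/n) * 6) -> 9/6 as n -> infinity (since 11^(1/n) -> 1 and n^(5/n) -> 1)
Step 3: R = 1/lim|a_n|^(1/n) = 6/9 = 2/3

2/3


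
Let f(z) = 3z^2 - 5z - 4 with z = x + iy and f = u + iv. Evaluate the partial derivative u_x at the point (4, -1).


Step 1: f(z) = 3(x+iy)^2 - 5(x+iy) - 4
Step 2: u = 3(x^2 - y^2) - 5x - 4
Step 3: u_x = 6x - 5
Step 4: At (4, -1): u_x = 24 - 5 = 19

19


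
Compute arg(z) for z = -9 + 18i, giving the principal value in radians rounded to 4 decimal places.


Step 1: z = -9 + 18i
Step 2: arg(z) = atan2(18, -9)
Step 3: arg(z) = 2.0344

2.0344


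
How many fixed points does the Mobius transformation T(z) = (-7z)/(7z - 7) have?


Step 1: Fixed points satisfy T(z) = z
Step 2: 7z^2 = 0
Step 3: Discriminant = 0^2 - 4*7*0 = 0
Step 4: Number of fixed points = 1

1


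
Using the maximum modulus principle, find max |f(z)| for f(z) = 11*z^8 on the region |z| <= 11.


Step 1: On |z| = 11, |f(z)| = 11 * |z|^8 = 11 * 11^8
Step 2: By maximum modulus principle, maximum is on boundary.
Step 3: Maximum = 11 * 214358881 = 2357947691

2357947691


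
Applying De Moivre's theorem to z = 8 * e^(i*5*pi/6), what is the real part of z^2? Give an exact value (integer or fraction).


Step 1: By De Moivre's theorem, z^2 = 8^2 * e^(i*2*5*pi/6) = 64 * (cos(5*pi/3) + i*sin(5*pi/3))
Step 2: |z|^2 = 8^2 = 64
Step 3: The angle 5*pi/3 already lies in [0, 2*pi)
Step 4: cos(5*pi/3) = 1/2
Step 5: Re(z^2) = 64 * 1/2 = 32

32


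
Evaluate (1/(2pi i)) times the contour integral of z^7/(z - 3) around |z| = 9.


Step 1: f(z) = z^7, a = 3 is inside |z| = 9
Step 2: By Cauchy integral formula: (1/(2pi*i)) * integral = f(a)
Step 3: f(3) = 3^7 = 2187

2187


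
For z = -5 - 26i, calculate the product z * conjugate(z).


Step 1: conj(z) = -5 + 26i
Step 2: z * conj(z) = (-5)^2 + (-26)^2
Step 3: = 25 + 676 = 701

701


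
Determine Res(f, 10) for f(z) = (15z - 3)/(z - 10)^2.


Step 1: Pole of order 2 at z = 10
Step 2: Res = lim d/dz [(z - 10)^2 * f(z)] as z -> 10
Step 3: (z - 10)^2 * f(z) = 15z - 3
Step 4: d/dz[15z - 3] = 15

15


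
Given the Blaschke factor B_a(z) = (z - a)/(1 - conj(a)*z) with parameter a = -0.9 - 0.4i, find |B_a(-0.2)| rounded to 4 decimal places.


Step 1: Numerator z0 - a = -0.2 - (-0.9 - 0.4i) = 0.7 + 0.4i
Step 2: Denominator 1 - conj(a)*z0 = 1 - (-0.9 + 0.4i)*(-0.2) = 0.82 + 0.08i
Step 3: |z0 - a|^2 = 0.7^2 + 0.4^2 = 0.65; |1 - conj(a)*z0|^2 = 0.82^2 + 0.08^2 = 0.6788
Step 4: |B_a(-0.2)| = sqrt(0.65 / 0.6788) = sqrt(0.957572)
Step 5: = 0.9786

0.9786


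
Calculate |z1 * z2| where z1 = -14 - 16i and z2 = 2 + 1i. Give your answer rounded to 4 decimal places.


Step 1: |z1| = sqrt((-14)^2 + (-16)^2) = sqrt(452)
Step 2: |z2| = sqrt(2^2 + 1^2) = sqrt(5)
Step 3: |z1*z2| = |z1|*|z2| = sqrt(452) * sqrt(5) = sqrt(452 * 5) = sqrt(2260)
Step 4: = 47.5395

47.5395


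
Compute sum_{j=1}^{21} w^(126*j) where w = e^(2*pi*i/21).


Step 1: The sum sum_{j=1}^{n} w^(k*j) equals n if n | k, else 0.
Step 2: Here n = 21, k = 126
Step 3: Does n divide k? 21 | 126 -> True
Step 4: Sum = 21

21


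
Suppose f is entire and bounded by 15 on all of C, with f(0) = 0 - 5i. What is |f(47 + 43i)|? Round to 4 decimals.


Step 1: By Liouville's theorem, a bounded entire function is constant.
Step 2: f(z) = f(0) = 0 - 5i for all z.
Step 3: |f(w)| = |0 - 5i| = sqrt(0 + 25)
Step 4: = 5.0

5.0


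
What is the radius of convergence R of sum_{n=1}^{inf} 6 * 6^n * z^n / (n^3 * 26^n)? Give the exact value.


Step 1: General term a_n = 6 * 6^n / (n^3 * 26^n)
Step 2: By the root test, |a_n|^(1/n) = 6^(1/n) * 6 / (n^(3/n) * 26) -> 6/26 as n -> infinity (since 6^(1/n) -> 1 and n^(3/n) -> 1)
Step 3: R = 1/lim|a_n|^(1/n) = 26/6 = 13/3

13/3


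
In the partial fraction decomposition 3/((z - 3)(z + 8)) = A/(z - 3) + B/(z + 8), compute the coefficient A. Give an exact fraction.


Step 1: Multiply both sides by (z - 3) and set z = 3
Step 2: A = 3 / (3 + 8)
Step 3: A = 3 / 11
Step 4: A = 3/11

3/11


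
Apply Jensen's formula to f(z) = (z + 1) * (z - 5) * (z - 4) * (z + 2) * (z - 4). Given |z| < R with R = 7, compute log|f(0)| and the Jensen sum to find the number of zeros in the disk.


Jensen's formula: (1/2pi)*integral log|f(Re^it)|dt = log|f(0)| + sum_{|a_k|<R} log(R/|a_k|)
Step 1: f(0) = 1 * (-5) * (-4) * 2 * (-4) = -160
Step 2: log|f(0)| = log|-1| + log|5| + log|4| + log|-2| + log|4| = 5.0752
Step 3: Zeros inside |z| < 7: -1, 5, 4, -2, 4
Step 4: Jensen sum = log(7/1) + log(7/5) + log(7/4) + log(7/2) + log(7/4) = 4.6544
Step 5: n(R) = number of terms in the Jensen sum = count of zeros inside |z| < 7 = 5

5
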